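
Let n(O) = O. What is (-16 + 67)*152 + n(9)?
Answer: 7761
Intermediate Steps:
(-16 + 67)*152 + n(9) = (-16 + 67)*152 + 9 = 51*152 + 9 = 7752 + 9 = 7761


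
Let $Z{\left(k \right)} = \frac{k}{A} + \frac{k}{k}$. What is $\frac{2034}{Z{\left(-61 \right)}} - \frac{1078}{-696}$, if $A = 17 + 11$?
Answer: $- \frac{6600503}{3828} \approx -1724.3$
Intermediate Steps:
$A = 28$
$Z{\left(k \right)} = 1 + \frac{k}{28}$ ($Z{\left(k \right)} = \frac{k}{28} + \frac{k}{k} = k \frac{1}{28} + 1 = \frac{k}{28} + 1 = 1 + \frac{k}{28}$)
$\frac{2034}{Z{\left(-61 \right)}} - \frac{1078}{-696} = \frac{2034}{1 + \frac{1}{28} \left(-61\right)} - \frac{1078}{-696} = \frac{2034}{1 - \frac{61}{28}} - - \frac{539}{348} = \frac{2034}{- \frac{33}{28}} + \frac{539}{348} = 2034 \left(- \frac{28}{33}\right) + \frac{539}{348} = - \frac{18984}{11} + \frac{539}{348} = - \frac{6600503}{3828}$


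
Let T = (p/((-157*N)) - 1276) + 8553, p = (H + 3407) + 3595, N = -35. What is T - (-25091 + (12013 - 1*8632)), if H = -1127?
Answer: 31857888/1099 ≈ 28988.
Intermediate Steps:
p = 5875 (p = (-1127 + 3407) + 3595 = 2280 + 3595 = 5875)
T = 7998598/1099 (T = (5875/((-157*(-35))) - 1276) + 8553 = (5875/5495 - 1276) + 8553 = (5875*(1/5495) - 1276) + 8553 = (1175/1099 - 1276) + 8553 = -1401149/1099 + 8553 = 7998598/1099 ≈ 7278.1)
T - (-25091 + (12013 - 1*8632)) = 7998598/1099 - (-25091 + (12013 - 1*8632)) = 7998598/1099 - (-25091 + (12013 - 8632)) = 7998598/1099 - (-25091 + 3381) = 7998598/1099 - 1*(-21710) = 7998598/1099 + 21710 = 31857888/1099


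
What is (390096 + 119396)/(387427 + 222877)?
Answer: 127373/152576 ≈ 0.83482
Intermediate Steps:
(390096 + 119396)/(387427 + 222877) = 509492/610304 = 509492*(1/610304) = 127373/152576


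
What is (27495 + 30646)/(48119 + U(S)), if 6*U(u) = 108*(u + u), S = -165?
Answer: 58141/42179 ≈ 1.3784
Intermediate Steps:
U(u) = 36*u (U(u) = (108*(u + u))/6 = (108*(2*u))/6 = (216*u)/6 = 36*u)
(27495 + 30646)/(48119 + U(S)) = (27495 + 30646)/(48119 + 36*(-165)) = 58141/(48119 - 5940) = 58141/42179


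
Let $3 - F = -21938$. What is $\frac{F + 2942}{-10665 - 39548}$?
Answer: $- \frac{167}{337} \approx -0.49555$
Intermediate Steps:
$F = 21941$ ($F = 3 - -21938 = 3 + 21938 = 21941$)
$\frac{F + 2942}{-10665 - 39548} = \frac{21941 + 2942}{-10665 - 39548} = \frac{24883}{-10665 - 39548} = \frac{24883}{-50213} = 24883 \left(- \frac{1}{50213}\right) = - \frac{167}{337}$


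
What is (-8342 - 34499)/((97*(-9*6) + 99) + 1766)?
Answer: 42841/3373 ≈ 12.701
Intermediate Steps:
(-8342 - 34499)/((97*(-9*6) + 99) + 1766) = -42841/((97*(-54) + 99) + 1766) = -42841/((-5238 + 99) + 1766) = -42841/(-5139 + 1766) = -42841/(-3373) = -42841*(-1/3373) = 42841/3373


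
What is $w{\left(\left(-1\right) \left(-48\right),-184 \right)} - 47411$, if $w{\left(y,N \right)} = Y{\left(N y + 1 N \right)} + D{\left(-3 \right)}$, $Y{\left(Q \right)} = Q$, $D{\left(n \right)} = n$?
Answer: $-56430$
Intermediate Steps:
$w{\left(y,N \right)} = -3 + N + N y$ ($w{\left(y,N \right)} = \left(N y + 1 N\right) - 3 = \left(N y + N\right) - 3 = \left(N + N y\right) - 3 = -3 + N + N y$)
$w{\left(\left(-1\right) \left(-48\right),-184 \right)} - 47411 = \left(-3 - 184 \left(1 - -48\right)\right) - 47411 = \left(-3 - 184 \left(1 + 48\right)\right) - 47411 = \left(-3 - 9016\right) - 47411 = -9019 - 47411 = -56430$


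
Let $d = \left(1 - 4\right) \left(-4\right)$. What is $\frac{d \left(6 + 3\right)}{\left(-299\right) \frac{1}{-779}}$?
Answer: $\frac{84132}{299} \approx 281.38$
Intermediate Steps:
$d = 12$ ($d = \left(-3\right) \left(-4\right) = 12$)
$\frac{d \left(6 + 3\right)}{\left(-299\right) \frac{1}{-779}} = \frac{12 \left(6 + 3\right)}{\left(-299\right) \frac{1}{-779}} = \frac{12 \cdot 9}{\left(-299\right) \left(- \frac{1}{779}\right)} = \frac{108}{\frac{299}{779}} = 108 \cdot \frac{779}{299} = \frac{84132}{299}$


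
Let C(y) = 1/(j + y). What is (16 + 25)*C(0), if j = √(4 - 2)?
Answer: 41*√2/2 ≈ 28.991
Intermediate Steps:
j = √2 ≈ 1.4142
C(y) = 1/(y + √2) (C(y) = 1/(√2 + y) = 1/(y + √2))
(16 + 25)*C(0) = (16 + 25)/(0 + √2) = 41/(√2) = 41*(√2/2) = 41*√2/2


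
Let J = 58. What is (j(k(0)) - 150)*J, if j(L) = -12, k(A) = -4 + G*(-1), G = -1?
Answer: -9396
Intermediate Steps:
k(A) = -3 (k(A) = -4 - 1*(-1) = -4 + 1 = -3)
(j(k(0)) - 150)*J = (-12 - 150)*58 = -162*58 = -9396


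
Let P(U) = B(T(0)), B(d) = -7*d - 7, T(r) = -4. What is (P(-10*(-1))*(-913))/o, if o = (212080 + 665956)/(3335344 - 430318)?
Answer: -27849031749/439018 ≈ -63435.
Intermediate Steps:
B(d) = -7 - 7*d
P(U) = 21 (P(U) = -7 - 7*(-4) = -7 + 28 = 21)
o = 439018/1452513 (o = 878036/2905026 = 878036*(1/2905026) = 439018/1452513 ≈ 0.30225)
(P(-10*(-1))*(-913))/o = (21*(-913))/(439018/1452513) = -19173*1452513/439018 = -27849031749/439018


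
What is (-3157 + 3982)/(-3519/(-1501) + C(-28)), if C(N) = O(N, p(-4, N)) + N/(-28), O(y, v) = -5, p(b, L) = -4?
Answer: -247665/497 ≈ -498.32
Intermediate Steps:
C(N) = -5 - N/28 (C(N) = -5 + N/(-28) = -5 + N*(-1/28) = -5 - N/28)
(-3157 + 3982)/(-3519/(-1501) + C(-28)) = (-3157 + 3982)/(-3519/(-1501) + (-5 - 1/28*(-28))) = 825/(-3519*(-1/1501) + (-5 + 1)) = 825/(3519/1501 - 4) = 825/(-2485/1501) = 825*(-1501/2485) = -247665/497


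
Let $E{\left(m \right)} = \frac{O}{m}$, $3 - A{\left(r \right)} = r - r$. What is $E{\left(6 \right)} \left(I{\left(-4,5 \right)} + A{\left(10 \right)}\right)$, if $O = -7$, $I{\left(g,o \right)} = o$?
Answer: $- \frac{28}{3} \approx -9.3333$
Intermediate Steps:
$A{\left(r \right)} = 3$ ($A{\left(r \right)} = 3 - \left(r - r\right) = 3 - 0 = 3 + 0 = 3$)
$E{\left(m \right)} = - \frac{7}{m}$
$E{\left(6 \right)} \left(I{\left(-4,5 \right)} + A{\left(10 \right)}\right) = - \frac{7}{6} \left(5 + 3\right) = \left(-7\right) \frac{1}{6} \cdot 8 = \left(- \frac{7}{6}\right) 8 = - \frac{28}{3}$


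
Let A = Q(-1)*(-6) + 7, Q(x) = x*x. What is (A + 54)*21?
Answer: 1155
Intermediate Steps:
Q(x) = x²
A = 1 (A = (-1)²*(-6) + 7 = 1*(-6) + 7 = -6 + 7 = 1)
(A + 54)*21 = (1 + 54)*21 = 55*21 = 1155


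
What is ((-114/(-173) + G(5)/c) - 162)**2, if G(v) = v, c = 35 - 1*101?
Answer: 3396859105249/130370724 ≈ 26055.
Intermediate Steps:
c = -66 (c = 35 - 101 = -66)
((-114/(-173) + G(5)/c) - 162)**2 = ((-114/(-173) + 5/(-66)) - 162)**2 = ((-114*(-1/173) + 5*(-1/66)) - 162)**2 = ((114/173 - 5/66) - 162)**2 = (6659/11418 - 162)**2 = (-1843057/11418)**2 = 3396859105249/130370724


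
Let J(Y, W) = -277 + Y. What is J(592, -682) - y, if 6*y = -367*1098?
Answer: 67476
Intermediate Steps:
y = -67161 (y = (-367*1098)/6 = (⅙)*(-402966) = -67161)
J(592, -682) - y = (-277 + 592) - 1*(-67161) = 315 + 67161 = 67476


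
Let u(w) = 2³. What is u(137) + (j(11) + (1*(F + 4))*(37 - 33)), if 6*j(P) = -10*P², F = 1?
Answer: -521/3 ≈ -173.67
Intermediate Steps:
j(P) = -5*P²/3 (j(P) = (-10*P²)/6 = -5*P²/3)
u(w) = 8
u(137) + (j(11) + (1*(F + 4))*(37 - 33)) = 8 + (-5/3*11² + (1*(1 + 4))*(37 - 33)) = 8 + (-5/3*121 + (1*5)*4) = 8 + (-605/3 + 5*4) = 8 + (-605/3 + 20) = 8 - 545/3 = -521/3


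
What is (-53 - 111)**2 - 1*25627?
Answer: 1269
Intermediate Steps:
(-53 - 111)**2 - 1*25627 = (-164)**2 - 25627 = 26896 - 25627 = 1269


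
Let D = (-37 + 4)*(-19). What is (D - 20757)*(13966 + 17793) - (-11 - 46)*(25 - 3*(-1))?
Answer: -639307074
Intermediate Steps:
D = 627 (D = -33*(-19) = 627)
(D - 20757)*(13966 + 17793) - (-11 - 46)*(25 - 3*(-1)) = (627 - 20757)*(13966 + 17793) - (-11 - 46)*(25 - 3*(-1)) = -20130*31759 - (-57)*(25 + 3) = -639308670 - (-57)*28 = -639308670 - 1*(-1596) = -639308670 + 1596 = -639307074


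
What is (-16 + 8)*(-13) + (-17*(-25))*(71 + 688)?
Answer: 322679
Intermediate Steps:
(-16 + 8)*(-13) + (-17*(-25))*(71 + 688) = -8*(-13) + 425*759 = 104 + 322575 = 322679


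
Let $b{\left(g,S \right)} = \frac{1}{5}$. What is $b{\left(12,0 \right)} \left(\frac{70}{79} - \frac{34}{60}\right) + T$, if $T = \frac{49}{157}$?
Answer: $\frac{699499}{1860450} \approx 0.37598$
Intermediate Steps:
$b{\left(g,S \right)} = \frac{1}{5}$
$T = \frac{49}{157}$ ($T = 49 \cdot \frac{1}{157} = \frac{49}{157} \approx 0.3121$)
$b{\left(12,0 \right)} \left(\frac{70}{79} - \frac{34}{60}\right) + T = \frac{\frac{70}{79} - \frac{34}{60}}{5} + \frac{49}{157} = \frac{70 \cdot \frac{1}{79} - \frac{17}{30}}{5} + \frac{49}{157} = \frac{\frac{70}{79} - \frac{17}{30}}{5} + \frac{49}{157} = \frac{1}{5} \cdot \frac{757}{2370} + \frac{49}{157} = \frac{757}{11850} + \frac{49}{157} = \frac{699499}{1860450}$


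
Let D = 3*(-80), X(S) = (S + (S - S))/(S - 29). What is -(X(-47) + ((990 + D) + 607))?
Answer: -103179/76 ≈ -1357.6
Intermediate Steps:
X(S) = S/(-29 + S) (X(S) = (S + 0)/(-29 + S) = S/(-29 + S))
D = -240
-(X(-47) + ((990 + D) + 607)) = -(-47/(-29 - 47) + ((990 - 240) + 607)) = -(-47/(-76) + (750 + 607)) = -(-47*(-1/76) + 1357) = -(47/76 + 1357) = -1*103179/76 = -103179/76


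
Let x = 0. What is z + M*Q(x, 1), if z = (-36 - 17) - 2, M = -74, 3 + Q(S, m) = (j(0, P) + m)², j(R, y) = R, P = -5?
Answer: 93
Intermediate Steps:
Q(S, m) = -3 + m² (Q(S, m) = -3 + (0 + m)² = -3 + m²)
z = -55 (z = -53 - 2 = -55)
z + M*Q(x, 1) = -55 - 74*(-3 + 1²) = -55 - 74*(-3 + 1) = -55 - 74*(-2) = -55 + 148 = 93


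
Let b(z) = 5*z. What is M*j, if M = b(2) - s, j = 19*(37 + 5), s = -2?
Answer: 9576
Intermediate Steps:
j = 798 (j = 19*42 = 798)
M = 12 (M = 5*2 - 1*(-2) = 10 + 2 = 12)
M*j = 12*798 = 9576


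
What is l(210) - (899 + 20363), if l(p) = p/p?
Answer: -21261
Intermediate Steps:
l(p) = 1
l(210) - (899 + 20363) = 1 - (899 + 20363) = 1 - 1*21262 = 1 - 21262 = -21261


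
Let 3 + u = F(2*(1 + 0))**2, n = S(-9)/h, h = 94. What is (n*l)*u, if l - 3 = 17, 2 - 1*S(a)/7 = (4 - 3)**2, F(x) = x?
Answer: 70/47 ≈ 1.4894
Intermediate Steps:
S(a) = 7 (S(a) = 14 - 7*(4 - 3)**2 = 14 - 7*1**2 = 14 - 7*1 = 14 - 7 = 7)
l = 20 (l = 3 + 17 = 20)
n = 7/94 ≈ 0.074468
u = 1 (u = -3 + (2*(1 + 0))**2 = -3 + (2*1)**2 = -3 + 2**2 = -3 + 4 = 1)
(n*l)*u = ((7/94)*20)*1 = (70/47)*1 = 70/47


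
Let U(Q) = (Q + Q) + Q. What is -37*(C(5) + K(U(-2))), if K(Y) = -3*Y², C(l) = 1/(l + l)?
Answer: 39923/10 ≈ 3992.3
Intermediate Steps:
C(l) = 1/(2*l)
U(Q) = 3*Q (U(Q) = 2*Q + Q = 3*Q)
-37*(C(5) + K(U(-2))) = -37*((½)/5 - 3*(3*(-2))²) = -37*((½)*(⅕) - 3*(-6)²) = -37*(⅒ - 3*36) = -37*(⅒ - 108) = -37*(-1079/10) = 39923/10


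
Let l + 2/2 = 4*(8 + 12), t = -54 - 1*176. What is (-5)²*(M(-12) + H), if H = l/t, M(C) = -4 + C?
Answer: -18795/46 ≈ -408.59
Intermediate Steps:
t = -230 (t = -54 - 176 = -230)
l = 79 (l = -1 + 4*(8 + 12) = -1 + 4*20 = -1 + 80 = 79)
H = -79/230 (H = 79/(-230) = 79*(-1/230) = -79/230 ≈ -0.34348)
(-5)²*(M(-12) + H) = (-5)²*((-4 - 12) - 79/230) = 25*(-16 - 79/230) = 25*(-3759/230) = -18795/46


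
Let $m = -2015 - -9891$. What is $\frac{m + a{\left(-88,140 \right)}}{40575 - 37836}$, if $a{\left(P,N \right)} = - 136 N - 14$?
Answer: $- \frac{3726}{913} \approx -4.0811$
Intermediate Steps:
$m = 7876$ ($m = -2015 + 9891 = 7876$)
$a{\left(P,N \right)} = -14 - 136 N$
$\frac{m + a{\left(-88,140 \right)}}{40575 - 37836} = \frac{7876 - 19054}{40575 - 37836} = \frac{7876 - 19054}{2739} = \left(7876 - 19054\right) \frac{1}{2739} = \left(-11178\right) \frac{1}{2739} = - \frac{3726}{913}$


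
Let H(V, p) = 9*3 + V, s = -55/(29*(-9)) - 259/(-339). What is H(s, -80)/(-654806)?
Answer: -825059/19312193358 ≈ -4.2722e-5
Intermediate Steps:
s = 28748/29493 (s = -55/(-261) - 259*(-1/339) = -55*(-1/261) + 259/339 = 55/261 + 259/339 = 28748/29493 ≈ 0.97474)
H(V, p) = 27 + V
H(s, -80)/(-654806) = (27 + 28748/29493)/(-654806) = (825059/29493)*(-1/654806) = -825059/19312193358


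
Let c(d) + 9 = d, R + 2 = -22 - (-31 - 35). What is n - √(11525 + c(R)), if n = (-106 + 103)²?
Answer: 9 - √11558 ≈ -98.508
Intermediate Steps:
R = 42 (R = -2 + (-22 - (-31 - 35)) = -2 + (-22 - 1*(-66)) = -2 + (-22 + 66) = -2 + 44 = 42)
c(d) = -9 + d
n = 9 (n = (-3)² = 9)
n - √(11525 + c(R)) = 9 - √(11525 + (-9 + 42)) = 9 - √(11525 + 33) = 9 - √11558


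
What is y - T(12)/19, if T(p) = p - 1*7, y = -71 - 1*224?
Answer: -5610/19 ≈ -295.26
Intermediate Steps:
y = -295 (y = -71 - 224 = -295)
T(p) = -7 + p (T(p) = p - 7 = -7 + p)
y - T(12)/19 = -295 - (-7 + 12)/19 = -295 - 5/19 = -5610/19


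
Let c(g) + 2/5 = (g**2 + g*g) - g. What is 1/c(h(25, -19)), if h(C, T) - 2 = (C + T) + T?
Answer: 5/1263 ≈ 0.0039588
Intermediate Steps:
h(C, T) = 2 + C + 2*T (h(C, T) = 2 + ((C + T) + T) = 2 + (C + 2*T) = 2 + C + 2*T)
c(g) = -2/5 - g + 2*g**2 (c(g) = -2/5 + ((g**2 + g*g) - g) = -2/5 + ((g**2 + g**2) - g) = -2/5 + (2*g**2 - g) = -2/5 + (-g + 2*g**2) = -2/5 - g + 2*g**2)
1/c(h(25, -19)) = 1/(-2/5 - (2 + 25 + 2*(-19)) + 2*(2 + 25 + 2*(-19))**2) = 1/(-2/5 - (2 + 25 - 38) + 2*(2 + 25 - 38)**2) = 1/(-2/5 - 1*(-11) + 2*(-11)**2) = 1/(-2/5 + 11 + 2*121) = 1/(-2/5 + 11 + 242) = 1/(1263/5) = 5/1263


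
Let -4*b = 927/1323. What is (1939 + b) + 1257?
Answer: 1879145/588 ≈ 3195.8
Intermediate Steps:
b = -103/588 (b = -927/(4*1323) = -¼*103/147 = -103/588 ≈ -0.17517)
(1939 + b) + 1257 = (1939 - 103/588) + 1257 = 1140029/588 + 1257 = 1879145/588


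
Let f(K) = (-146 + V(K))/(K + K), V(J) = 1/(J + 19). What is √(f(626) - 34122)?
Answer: I*√5562935935882365/403770 ≈ 184.72*I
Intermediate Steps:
V(J) = 1/(19 + J)
f(K) = (-146 + 1/(19 + K))/(2*K) (f(K) = (-146 + 1/(19 + K))/(K + K) = (-146 + 1/(19 + K))/((2*K)) = (-146 + 1/(19 + K))*(1/(2*K)) = (-146 + 1/(19 + K))/(2*K))
√(f(626) - 34122) = √((½)*(-2773 - 146*626)/(626*(19 + 626)) - 34122) = √((½)*(1/626)*(-2773 - 91396)/645 - 34122) = √((½)*(1/626)*(1/645)*(-94169) - 34122) = √(-94169/807540 - 34122) = √(-27554974049/807540) = I*√5562935935882365/403770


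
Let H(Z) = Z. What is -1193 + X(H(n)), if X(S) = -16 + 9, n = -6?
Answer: -1200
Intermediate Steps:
X(S) = -7
-1193 + X(H(n)) = -1193 - 7 = -1200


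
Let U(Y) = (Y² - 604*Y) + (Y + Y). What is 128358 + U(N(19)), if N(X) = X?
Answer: 117281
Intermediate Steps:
U(Y) = Y² - 602*Y (U(Y) = (Y² - 604*Y) + 2*Y = Y² - 602*Y)
128358 + U(N(19)) = 128358 + 19*(-602 + 19) = 128358 + 19*(-583) = 128358 - 11077 = 117281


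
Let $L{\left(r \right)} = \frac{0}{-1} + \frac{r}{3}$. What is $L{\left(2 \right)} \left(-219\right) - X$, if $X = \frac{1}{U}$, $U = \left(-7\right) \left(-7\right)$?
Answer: $- \frac{7155}{49} \approx -146.02$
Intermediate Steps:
$U = 49$
$X = \frac{1}{49} \approx 0.020408$
$L{\left(r \right)} = \frac{r}{3}$ ($L{\left(r \right)} = 0 \left(-1\right) + r \frac{1}{3} = 0 + \frac{r}{3} = \frac{r}{3}$)
$L{\left(2 \right)} \left(-219\right) - X = \frac{1}{3} \cdot 2 \left(-219\right) - \frac{1}{49} = \frac{2}{3} \left(-219\right) - \frac{1}{49} = -146 - \frac{1}{49} = - \frac{7155}{49}$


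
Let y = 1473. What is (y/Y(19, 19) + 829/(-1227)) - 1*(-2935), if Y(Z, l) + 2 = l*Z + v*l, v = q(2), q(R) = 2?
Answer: 1431172523/487119 ≈ 2938.0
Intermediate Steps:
v = 2
Y(Z, l) = -2 + 2*l + Z*l (Y(Z, l) = -2 + (l*Z + 2*l) = -2 + (Z*l + 2*l) = -2 + (2*l + Z*l) = -2 + 2*l + Z*l)
(y/Y(19, 19) + 829/(-1227)) - 1*(-2935) = (1473/(-2 + 2*19 + 19*19) + 829/(-1227)) - 1*(-2935) = (1473/(-2 + 38 + 361) + 829*(-1/1227)) + 2935 = (1473/397 - 829/1227) + 2935 = 1478258/487119 + 2935 = 1431172523/487119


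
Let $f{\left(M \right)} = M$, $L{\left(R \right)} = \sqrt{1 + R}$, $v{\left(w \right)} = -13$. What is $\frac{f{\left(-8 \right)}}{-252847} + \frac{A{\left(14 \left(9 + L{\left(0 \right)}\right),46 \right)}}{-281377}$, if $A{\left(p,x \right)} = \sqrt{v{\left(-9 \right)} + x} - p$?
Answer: $\frac{37649596}{71145330319} - \frac{\sqrt{33}}{281377} \approx 0.00050878$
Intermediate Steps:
$A{\left(p,x \right)} = \sqrt{-13 + x} - p$
$\frac{f{\left(-8 \right)}}{-252847} + \frac{A{\left(14 \left(9 + L{\left(0 \right)}\right),46 \right)}}{-281377} = - \frac{8}{-252847} + \frac{\sqrt{-13 + 46} - 14 \left(9 + \sqrt{1 + 0}\right)}{-281377} = \left(-8\right) \left(- \frac{1}{252847}\right) + \left(\sqrt{33} - 14 \left(9 + \sqrt{1}\right)\right) \left(- \frac{1}{281377}\right) = \frac{8}{252847} + \left(\sqrt{33} - 14 \left(9 + 1\right)\right) \left(- \frac{1}{281377}\right) = \frac{8}{252847} + \left(\sqrt{33} - 14 \cdot 10\right) \left(- \frac{1}{281377}\right) = \frac{8}{252847} + \left(\sqrt{33} - 140\right) \left(- \frac{1}{281377}\right) = \frac{8}{252847} + \left(-140 + \sqrt{33}\right) \left(- \frac{1}{281377}\right) = \frac{8}{252847} + \left(\frac{140}{281377} - \frac{\sqrt{33}}{281377}\right) = \frac{37649596}{71145330319} - \frac{\sqrt{33}}{281377}$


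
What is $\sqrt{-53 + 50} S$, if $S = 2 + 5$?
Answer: $7 i \sqrt{3} \approx 12.124 i$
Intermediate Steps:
$S = 7$
$\sqrt{-53 + 50} S = \sqrt{-53 + 50} \cdot 7 = \sqrt{-3} \cdot 7 = i \sqrt{3} \cdot 7 = 7 i \sqrt{3}$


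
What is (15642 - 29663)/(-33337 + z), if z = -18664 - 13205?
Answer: 14021/65206 ≈ 0.21503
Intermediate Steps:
z = -31869
(15642 - 29663)/(-33337 + z) = (15642 - 29663)/(-33337 - 31869) = -14021/(-65206) = -14021*(-1/65206) = 14021/65206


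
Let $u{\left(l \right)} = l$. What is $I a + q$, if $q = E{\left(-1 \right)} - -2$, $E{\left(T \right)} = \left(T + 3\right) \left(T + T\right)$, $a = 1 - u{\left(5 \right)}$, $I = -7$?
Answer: $26$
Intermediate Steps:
$a = -4$ ($a = 1 - 5 = -4$)
$E{\left(T \right)} = 2 T \left(3 + T\right)$ ($E{\left(T \right)} = \left(3 + T\right) 2 T = 2 T \left(3 + T\right)$)
$q = -2$ ($q = 2 \left(-1\right) \left(3 - 1\right) - -2 = 2 \left(-1\right) 2 + 2 = -4 + 2 = -2$)
$I a + q = \left(-7\right) \left(-4\right) - 2 = 28 - 2 = 26$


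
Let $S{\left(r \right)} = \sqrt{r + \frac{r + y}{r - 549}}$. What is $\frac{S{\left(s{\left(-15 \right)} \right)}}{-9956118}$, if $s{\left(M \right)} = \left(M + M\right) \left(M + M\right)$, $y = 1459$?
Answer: $- \frac{\sqrt{12412101}}{1164865806} \approx -3.0245 \cdot 10^{-6}$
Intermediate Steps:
$s{\left(M \right)} = 4 M^{2}$ ($s{\left(M \right)} = 2 M 2 M = 4 M^{2}$)
$S{\left(r \right)} = \sqrt{r + \frac{1459 + r}{-549 + r}}$ ($S{\left(r \right)} = \sqrt{r + \frac{r + 1459}{r - 549}} = \sqrt{r + \frac{1459 + r}{-549 + r}}$)
$\frac{S{\left(s{\left(-15 \right)} \right)}}{-9956118} = \frac{\sqrt{\frac{1459 + 4 \left(-15\right)^{2} + 4 \left(-15\right)^{2} \left(-549 + 4 \left(-15\right)^{2}\right)}{-549 + 4 \left(-15\right)^{2}}}}{-9956118} = \sqrt{\frac{1459 + 4 \cdot 225 + 4 \cdot 225 \left(-549 + 4 \cdot 225\right)}{-549 + 4 \cdot 225}} \left(- \frac{1}{9956118}\right) = \sqrt{\frac{1459 + 900 + 900 \left(-549 + 900\right)}{-549 + 900}} \left(- \frac{1}{9956118}\right) = \sqrt{\frac{1459 + 900 + 900 \cdot 351}{351}} \left(- \frac{1}{9956118}\right) = \sqrt{\frac{1459 + 900 + 315900}{351}} \left(- \frac{1}{9956118}\right) = \sqrt{\frac{1}{351} \cdot 318259} \left(- \frac{1}{9956118}\right) = \sqrt{\frac{318259}{351}} \left(- \frac{1}{9956118}\right) = \frac{\sqrt{12412101}}{117} \left(- \frac{1}{9956118}\right) = - \frac{\sqrt{12412101}}{1164865806}$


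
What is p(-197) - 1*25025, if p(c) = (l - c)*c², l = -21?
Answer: 6805359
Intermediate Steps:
p(c) = c²*(-21 - c) (p(c) = (-21 - c)*c² = c²*(-21 - c))
p(-197) - 1*25025 = (-197)²*(-21 - 1*(-197)) - 1*25025 = 38809*(-21 + 197) - 25025 = 38809*176 - 25025 = 6830384 - 25025 = 6805359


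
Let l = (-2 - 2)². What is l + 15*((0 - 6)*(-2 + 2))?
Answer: 16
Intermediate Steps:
l = 16 (l = (-4)² = 16)
l + 15*((0 - 6)*(-2 + 2)) = 16 + 15*((0 - 6)*(-2 + 2)) = 16 + 15*(-6*0) = 16 + 15*0 = 16 + 0 = 16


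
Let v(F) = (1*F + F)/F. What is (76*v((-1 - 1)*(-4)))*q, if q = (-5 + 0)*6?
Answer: -4560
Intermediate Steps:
q = -30 (q = -5*6 = -30)
v(F) = 2 (v(F) = (F + F)/F = (2*F)/F = 2)
(76*v((-1 - 1)*(-4)))*q = (76*2)*(-30) = 152*(-30) = -4560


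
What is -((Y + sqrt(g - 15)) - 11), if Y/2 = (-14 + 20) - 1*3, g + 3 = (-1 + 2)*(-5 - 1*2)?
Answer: 5 - 5*I ≈ 5.0 - 5.0*I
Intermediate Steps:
g = -10 (g = -3 + (-1 + 2)*(-5 - 1*2) = -3 + 1*(-5 - 2) = -3 + 1*(-7) = -3 - 7 = -10)
Y = 6 (Y = 2*((-14 + 20) - 1*3) = 2*(6 - 3) = 2*3 = 6)
-((Y + sqrt(g - 15)) - 11) = -((6 + sqrt(-10 - 15)) - 11) = -((6 + sqrt(-25)) - 11) = -((6 + 5*I) - 11) = -(-5 + 5*I) = 5 - 5*I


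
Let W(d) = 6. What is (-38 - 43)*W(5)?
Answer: -486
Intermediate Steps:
(-38 - 43)*W(5) = (-38 - 43)*6 = -81*6 = -486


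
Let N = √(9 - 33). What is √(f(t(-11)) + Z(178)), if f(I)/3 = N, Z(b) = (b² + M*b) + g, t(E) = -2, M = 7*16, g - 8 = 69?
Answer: √(51697 + 6*I*√6) ≈ 227.37 + 0.0323*I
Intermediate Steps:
g = 77 (g = 8 + 69 = 77)
M = 112
N = 2*I*√6 (N = √(-24) = 2*I*√6 ≈ 4.899*I)
Z(b) = 77 + b² + 112*b (Z(b) = (b² + 112*b) + 77 = 77 + b² + 112*b)
f(I) = 6*I*√6 (f(I) = 3*(2*I*√6) = 6*I*√6)
√(f(t(-11)) + Z(178)) = √(6*I*√6 + (77 + 178² + 112*178)) = √(6*I*√6 + (77 + 31684 + 19936)) = √(6*I*√6 + 51697) = √(51697 + 6*I*√6)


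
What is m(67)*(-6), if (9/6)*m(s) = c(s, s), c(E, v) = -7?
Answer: 28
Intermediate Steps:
m(s) = -14/3 (m(s) = (⅔)*(-7) = -14/3)
m(67)*(-6) = -14/3*(-6) = 28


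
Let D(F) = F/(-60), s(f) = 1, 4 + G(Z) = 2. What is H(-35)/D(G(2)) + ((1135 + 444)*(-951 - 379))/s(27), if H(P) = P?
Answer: -2101120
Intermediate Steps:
G(Z) = -2 (G(Z) = -4 + 2 = -2)
D(F) = -F/60 (D(F) = F*(-1/60) = -F/60)
H(-35)/D(G(2)) + ((1135 + 444)*(-951 - 379))/s(27) = -35/((-1/60*(-2))) + ((1135 + 444)*(-951 - 379))/1 = -35/1/30 + (1579*(-1330))*1 = -35*30 - 2100070*1 = -1050 - 2100070 = -2101120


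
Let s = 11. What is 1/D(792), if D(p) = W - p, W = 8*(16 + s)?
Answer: -1/576 ≈ -0.0017361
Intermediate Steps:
W = 216 (W = 8*(16 + 11) = 8*27 = 216)
D(p) = 216 - p
1/D(792) = 1/(216 - 1*792) = 1/(216 - 792) = 1/(-576) = -1/576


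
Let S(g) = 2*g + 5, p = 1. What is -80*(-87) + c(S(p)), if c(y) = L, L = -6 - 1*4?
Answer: 6950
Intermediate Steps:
L = -10 (L = -6 - 4 = -10)
S(g) = 5 + 2*g
c(y) = -10
-80*(-87) + c(S(p)) = -80*(-87) - 10 = 6960 - 10 = 6950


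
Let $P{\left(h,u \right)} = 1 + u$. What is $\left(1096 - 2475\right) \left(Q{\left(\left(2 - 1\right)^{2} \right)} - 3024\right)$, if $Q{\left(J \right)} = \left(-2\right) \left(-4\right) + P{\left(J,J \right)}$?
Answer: $4156306$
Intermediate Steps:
$Q{\left(J \right)} = 9 + J$ ($Q{\left(J \right)} = \left(-2\right) \left(-4\right) + \left(1 + J\right) = 8 + \left(1 + J\right) = 9 + J$)
$\left(1096 - 2475\right) \left(Q{\left(\left(2 - 1\right)^{2} \right)} - 3024\right) = \left(1096 - 2475\right) \left(\left(9 + \left(2 - 1\right)^{2}\right) - 3024\right) = - 1379 \left(\left(9 + 1^{2}\right) - 3024\right) = - 1379 \left(\left(9 + 1\right) - 3024\right) = - 1379 \left(10 - 3024\right) = \left(-1379\right) \left(-3014\right) = 4156306$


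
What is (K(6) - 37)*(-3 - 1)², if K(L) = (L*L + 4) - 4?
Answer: -16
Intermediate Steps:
K(L) = L² (K(L) = (L² + 4) - 4 = (4 + L²) - 4 = L²)
(K(6) - 37)*(-3 - 1)² = (6² - 37)*(-3 - 1)² = (36 - 37)*(-4)² = -1*16 = -16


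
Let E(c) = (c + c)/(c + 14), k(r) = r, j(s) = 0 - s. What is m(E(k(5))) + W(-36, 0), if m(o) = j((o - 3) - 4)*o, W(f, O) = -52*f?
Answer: 677022/361 ≈ 1875.4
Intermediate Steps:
j(s) = -s
E(c) = 2*c/(14 + c) (E(c) = (2*c)/(14 + c) = 2*c/(14 + c))
m(o) = o*(7 - o) (m(o) = (-((o - 3) - 4))*o = (-((-3 + o) - 4))*o = (-(-7 + o))*o = (7 - o)*o = o*(7 - o))
m(E(k(5))) + W(-36, 0) = (2*5/(14 + 5))*(7 - 2*5/(14 + 5)) - 52*(-36) = (2*5/19)*(7 - 2*5/19) + 1872 = (2*5*(1/19))*(7 - 2*5/19) + 1872 = 10*(7 - 1*10/19)/19 + 1872 = 10*(7 - 10/19)/19 + 1872 = (10/19)*(123/19) + 1872 = 1230/361 + 1872 = 677022/361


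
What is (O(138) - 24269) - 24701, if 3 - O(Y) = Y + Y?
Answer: -49243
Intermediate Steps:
O(Y) = 3 - 2*Y (O(Y) = 3 - (Y + Y) = 3 - 2*Y)
(O(138) - 24269) - 24701 = ((3 - 2*138) - 24269) - 24701 = ((3 - 276) - 24269) - 24701 = (-273 - 24269) - 24701 = -24542 - 24701 = -49243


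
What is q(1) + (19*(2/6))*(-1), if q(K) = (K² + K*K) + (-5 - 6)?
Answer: -46/3 ≈ -15.333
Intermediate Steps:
q(K) = -11 + 2*K² (q(K) = (K² + K²) - 11 = 2*K² - 11 = -11 + 2*K²)
q(1) + (19*(2/6))*(-1) = (-11 + 2*1²) + (19*(2/6))*(-1) = (-11 + 2*1) + (19*(2*(⅙)))*(-1) = (-11 + 2) + (19*(⅓))*(-1) = -9 + (19/3)*(-1) = -9 - 19/3 = -46/3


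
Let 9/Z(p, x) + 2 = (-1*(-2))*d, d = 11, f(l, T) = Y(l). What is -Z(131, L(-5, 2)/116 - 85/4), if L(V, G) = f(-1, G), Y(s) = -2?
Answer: -9/20 ≈ -0.45000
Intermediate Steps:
f(l, T) = -2
L(V, G) = -2
Z(p, x) = 9/20 (Z(p, x) = 9/(-2 - 1*(-2)*11) = 9/(-2 + 2*11) = 9/(-2 + 22) = 9/20)
-Z(131, L(-5, 2)/116 - 85/4) = -1*9/20 = -9/20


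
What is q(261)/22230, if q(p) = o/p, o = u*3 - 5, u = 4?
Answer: 7/5802030 ≈ 1.2065e-6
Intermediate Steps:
o = 7 (o = 4*3 - 5 = 12 - 5 = 7)
q(p) = 7/p
q(261)/22230 = (7/261)/22230 = (7*(1/261))*(1/22230) = (7/261)*(1/22230) = 7/5802030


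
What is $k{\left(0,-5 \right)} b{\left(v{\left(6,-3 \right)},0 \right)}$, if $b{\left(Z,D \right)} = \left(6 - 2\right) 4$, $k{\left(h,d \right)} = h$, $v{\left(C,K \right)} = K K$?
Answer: $0$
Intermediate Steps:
$v{\left(C,K \right)} = K^{2}$
$b{\left(Z,D \right)} = 16$ ($b{\left(Z,D \right)} = 4 \cdot 4 = 16$)
$k{\left(0,-5 \right)} b{\left(v{\left(6,-3 \right)},0 \right)} = 0 \cdot 16 = 0$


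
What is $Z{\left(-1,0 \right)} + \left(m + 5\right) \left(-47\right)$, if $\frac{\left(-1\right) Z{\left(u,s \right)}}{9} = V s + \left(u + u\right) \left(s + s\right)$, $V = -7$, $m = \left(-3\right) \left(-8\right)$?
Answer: $-1363$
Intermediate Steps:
$m = 24$
$Z{\left(u,s \right)} = 63 s - 36 s u$ ($Z{\left(u,s \right)} = - 9 \left(- 7 s + \left(u + u\right) \left(s + s\right)\right) = - 9 \left(- 7 s + 2 u 2 s\right) = - 9 \left(- 7 s + 4 s u\right) = 63 s - 36 s u$)
$Z{\left(-1,0 \right)} + \left(m + 5\right) \left(-47\right) = 9 \cdot 0 \left(7 - -4\right) + \left(24 + 5\right) \left(-47\right) = 9 \cdot 0 \left(7 + 4\right) + 29 \left(-47\right) = 9 \cdot 0 \cdot 11 - 1363 = 0 - 1363 = -1363$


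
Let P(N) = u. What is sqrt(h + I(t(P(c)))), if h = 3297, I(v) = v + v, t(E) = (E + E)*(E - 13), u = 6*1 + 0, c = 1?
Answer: sqrt(3129) ≈ 55.937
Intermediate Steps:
u = 6 (u = 6 + 0 = 6)
P(N) = 6
t(E) = 2*E*(-13 + E) (t(E) = (2*E)*(-13 + E) = 2*E*(-13 + E))
I(v) = 2*v
sqrt(h + I(t(P(c)))) = sqrt(3297 + 2*(2*6*(-13 + 6))) = sqrt(3297 + 2*(2*6*(-7))) = sqrt(3297 + 2*(-84)) = sqrt(3297 - 168) = sqrt(3129)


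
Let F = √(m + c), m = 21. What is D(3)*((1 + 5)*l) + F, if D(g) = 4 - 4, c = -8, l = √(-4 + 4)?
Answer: √13 ≈ 3.6056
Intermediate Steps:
l = 0 (l = √0 = 0)
F = √13 (F = √(21 - 8) = √13 ≈ 3.6056)
D(g) = 0
D(3)*((1 + 5)*l) + F = 0*((1 + 5)*0) + √13 = 0*(6*0) + √13 = 0*0 + √13 = 0 + √13 = √13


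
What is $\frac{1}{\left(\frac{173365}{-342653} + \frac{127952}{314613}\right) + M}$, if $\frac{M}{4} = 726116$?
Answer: $\frac{107803088289}{313110178324476007} \approx 3.443 \cdot 10^{-7}$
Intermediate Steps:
$M = 2904464$ ($M = 4 \cdot 726116 = 2904464$)
$\frac{1}{\left(\frac{173365}{-342653} + \frac{127952}{314613}\right) + M} = \frac{1}{\left(\frac{173365}{-342653} + \frac{127952}{314613}\right) + 2904464} = \frac{1}{\left(173365 \left(- \frac{1}{342653}\right) + 127952 \cdot \frac{1}{314613}\right) + 2904464} = \frac{1}{\left(- \frac{173365}{342653} + \frac{127952}{314613}\right) + 2904464} = \frac{1}{- \frac{10699746089}{107803088289} + 2904464} = \frac{1}{\frac{313110178324476007}{107803088289}} = \frac{107803088289}{313110178324476007}$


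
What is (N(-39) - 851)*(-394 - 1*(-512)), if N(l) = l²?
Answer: 79060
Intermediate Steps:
(N(-39) - 851)*(-394 - 1*(-512)) = ((-39)² - 851)*(-394 - 1*(-512)) = (1521 - 851)*(-394 + 512) = 670*118 = 79060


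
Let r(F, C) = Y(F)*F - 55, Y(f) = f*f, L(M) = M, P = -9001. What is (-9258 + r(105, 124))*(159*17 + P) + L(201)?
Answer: -7232068775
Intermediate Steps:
Y(f) = f²
r(F, C) = -55 + F³ (r(F, C) = F²*F - 55 = F³ - 55 = -55 + F³)
(-9258 + r(105, 124))*(159*17 + P) + L(201) = (-9258 + (-55 + 105³))*(159*17 - 9001) + 201 = (-9258 + (-55 + 1157625))*(2703 - 9001) + 201 = (-9258 + 1157570)*(-6298) + 201 = 1148312*(-6298) + 201 = -7232068976 + 201 = -7232068775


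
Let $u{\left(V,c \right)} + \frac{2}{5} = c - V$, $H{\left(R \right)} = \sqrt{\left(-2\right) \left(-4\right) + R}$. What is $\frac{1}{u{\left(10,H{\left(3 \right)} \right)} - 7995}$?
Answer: $- \frac{200135}{1602160454} - \frac{25 \sqrt{11}}{1602160454} \approx -0.00012497$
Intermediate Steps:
$H{\left(R \right)} = \sqrt{8 + R}$
$u{\left(V,c \right)} = - \frac{2}{5} + c - V$ ($u{\left(V,c \right)} = - \frac{2}{5} - \left(V - c\right) = - \frac{2}{5} + c - V$)
$\frac{1}{u{\left(10,H{\left(3 \right)} \right)} - 7995} = \frac{1}{\left(- \frac{2}{5} + \sqrt{8 + 3} - 10\right) - 7995} = \frac{1}{\left(- \frac{2}{5} + \sqrt{11} - 10\right) - 7995} = \frac{1}{\left(- \frac{52}{5} + \sqrt{11}\right) - 7995} = \frac{1}{- \frac{40027}{5} + \sqrt{11}}$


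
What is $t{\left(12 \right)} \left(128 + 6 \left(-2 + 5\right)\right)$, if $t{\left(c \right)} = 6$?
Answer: $876$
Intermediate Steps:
$t{\left(12 \right)} \left(128 + 6 \left(-2 + 5\right)\right) = 6 \left(128 + 6 \left(-2 + 5\right)\right) = 6 \left(128 + 6 \cdot 3\right) = 6 \left(128 + 18\right) = 6 \cdot 146 = 876$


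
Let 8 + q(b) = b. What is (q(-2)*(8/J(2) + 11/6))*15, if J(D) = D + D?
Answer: -575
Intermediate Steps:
J(D) = 2*D
q(b) = -8 + b
(q(-2)*(8/J(2) + 11/6))*15 = ((-8 - 2)*(8/((2*2)) + 11/6))*15 = -10*(8/4 + 11*(1/6))*15 = -10*(8*(1/4) + 11/6)*15 = -10*(2 + 11/6)*15 = -10*23/6*15 = -115/3*15 = -575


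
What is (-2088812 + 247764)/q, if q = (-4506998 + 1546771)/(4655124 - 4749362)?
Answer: -173496681424/2960227 ≈ -58609.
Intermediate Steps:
q = 2960227/94238 (q = -2960227/(-94238) = -2960227*(-1/94238) = 2960227/94238 ≈ 31.412)
(-2088812 + 247764)/q = (-2088812 + 247764)/(2960227/94238) = -1841048*94238/2960227 = -173496681424/2960227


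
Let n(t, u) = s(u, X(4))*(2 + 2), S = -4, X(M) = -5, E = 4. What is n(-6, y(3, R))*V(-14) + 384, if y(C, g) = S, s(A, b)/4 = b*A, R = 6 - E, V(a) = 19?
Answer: 6464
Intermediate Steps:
R = 2 (R = 6 - 1*4 = 6 - 4 = 2)
s(A, b) = 4*A*b (s(A, b) = 4*(b*A) = 4*(A*b) = 4*A*b)
y(C, g) = -4
n(t, u) = -80*u (n(t, u) = (4*u*(-5))*(2 + 2) = -20*u*4 = -80*u)
n(-6, y(3, R))*V(-14) + 384 = -80*(-4)*19 + 384 = 320*19 + 384 = 6080 + 384 = 6464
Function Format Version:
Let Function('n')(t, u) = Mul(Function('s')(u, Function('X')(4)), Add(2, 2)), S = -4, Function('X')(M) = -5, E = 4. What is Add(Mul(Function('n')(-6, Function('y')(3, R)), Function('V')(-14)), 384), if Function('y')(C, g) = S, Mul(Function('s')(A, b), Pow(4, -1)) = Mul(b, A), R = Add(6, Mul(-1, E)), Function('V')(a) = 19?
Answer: 6464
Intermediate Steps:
R = 2 (R = Add(6, Mul(-1, 4)) = Add(6, -4) = 2)
Function('s')(A, b) = Mul(4, A, b) (Function('s')(A, b) = Mul(4, Mul(b, A)) = Mul(4, Mul(A, b)) = Mul(4, A, b))
Function('y')(C, g) = -4
Function('n')(t, u) = Mul(-80, u) (Function('n')(t, u) = Mul(Mul(4, u, -5), Add(2, 2)) = Mul(Mul(-20, u), 4) = Mul(-80, u))
Add(Mul(Function('n')(-6, Function('y')(3, R)), Function('V')(-14)), 384) = Add(Mul(Mul(-80, -4), 19), 384) = Add(Mul(320, 19), 384) = Add(6080, 384) = 6464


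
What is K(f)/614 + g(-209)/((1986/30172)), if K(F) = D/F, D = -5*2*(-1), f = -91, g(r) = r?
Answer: -88084639603/27741441 ≈ -3175.2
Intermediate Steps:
D = 10 (D = -10*(-1) = 10)
K(F) = 10/F
K(f)/614 + g(-209)/((1986/30172)) = (10/(-91))/614 - 209/(1986/30172) = (10*(-1/91))*(1/614) - 209/(1986*(1/30172)) = -10/91*1/614 - 209/993/15086 = -5/27937 - 209*15086/993 = -5/27937 - 3152974/993 = -88084639603/27741441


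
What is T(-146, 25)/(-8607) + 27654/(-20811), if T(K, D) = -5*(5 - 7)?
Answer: -79408696/59706759 ≈ -1.3300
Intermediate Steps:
T(K, D) = 10 (T(K, D) = -5*(-2) = 10)
T(-146, 25)/(-8607) + 27654/(-20811) = 10/(-8607) + 27654/(-20811) = 10*(-1/8607) + 27654*(-1/20811) = -10/8607 - 9218/6937 = -79408696/59706759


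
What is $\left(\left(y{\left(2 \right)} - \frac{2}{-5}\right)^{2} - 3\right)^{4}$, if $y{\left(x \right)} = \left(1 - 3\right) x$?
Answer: $\frac{3844124001}{390625} \approx 9841.0$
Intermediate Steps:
$y{\left(x \right)} = - 2 x$
$\left(\left(y{\left(2 \right)} - \frac{2}{-5}\right)^{2} - 3\right)^{4} = \left(\left(\left(-2\right) 2 - \frac{2}{-5}\right)^{2} - 3\right)^{4} = \left(\left(-4 - - \frac{2}{5}\right)^{2} - 3\right)^{4} = \left(\left(-4 + \frac{2}{5}\right)^{2} - 3\right)^{4} = \left(\left(- \frac{18}{5}\right)^{2} - 3\right)^{4} = \left(\frac{324}{25} - 3\right)^{4} = \left(\frac{249}{25}\right)^{4} = \frac{3844124001}{390625}$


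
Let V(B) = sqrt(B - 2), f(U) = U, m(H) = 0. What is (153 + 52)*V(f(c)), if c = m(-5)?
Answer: 205*I*sqrt(2) ≈ 289.91*I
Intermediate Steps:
c = 0
V(B) = sqrt(-2 + B)
(153 + 52)*V(f(c)) = (153 + 52)*sqrt(-2 + 0) = 205*sqrt(-2) = 205*(I*sqrt(2)) = 205*I*sqrt(2)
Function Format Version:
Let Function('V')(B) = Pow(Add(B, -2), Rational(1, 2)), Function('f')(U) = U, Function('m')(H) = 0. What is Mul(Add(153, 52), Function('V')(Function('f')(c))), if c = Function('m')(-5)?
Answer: Mul(205, I, Pow(2, Rational(1, 2))) ≈ Mul(289.91, I)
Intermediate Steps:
c = 0
Function('V')(B) = Pow(Add(-2, B), Rational(1, 2))
Mul(Add(153, 52), Function('V')(Function('f')(c))) = Mul(Add(153, 52), Pow(Add(-2, 0), Rational(1, 2))) = Mul(205, Pow(-2, Rational(1, 2))) = Mul(205, Mul(I, Pow(2, Rational(1, 2)))) = Mul(205, I, Pow(2, Rational(1, 2)))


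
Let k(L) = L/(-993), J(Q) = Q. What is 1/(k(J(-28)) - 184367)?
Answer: -993/183076403 ≈ -5.4240e-6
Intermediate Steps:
k(L) = -L/993 (k(L) = L*(-1/993) = -L/993)
1/(k(J(-28)) - 184367) = 1/(-1/993*(-28) - 184367) = 1/(28/993 - 184367) = 1/(-183076403/993) = -993/183076403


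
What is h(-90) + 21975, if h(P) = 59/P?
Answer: 1977691/90 ≈ 21974.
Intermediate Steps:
h(-90) + 21975 = 59/(-90) + 21975 = 59*(-1/90) + 21975 = -59/90 + 21975 = 1977691/90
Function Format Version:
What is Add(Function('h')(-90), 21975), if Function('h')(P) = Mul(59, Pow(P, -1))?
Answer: Rational(1977691, 90) ≈ 21974.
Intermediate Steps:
Add(Function('h')(-90), 21975) = Add(Mul(59, Pow(-90, -1)), 21975) = Add(Mul(59, Rational(-1, 90)), 21975) = Add(Rational(-59, 90), 21975) = Rational(1977691, 90)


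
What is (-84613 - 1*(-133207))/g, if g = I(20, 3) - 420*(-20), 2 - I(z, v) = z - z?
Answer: 24297/4201 ≈ 5.7836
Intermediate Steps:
I(z, v) = 2 (I(z, v) = 2 - (z - z) = 2 - 1*0 = 2 + 0 = 2)
g = 8402 (g = 2 - 420*(-20) = 2 + 8400 = 8402)
(-84613 - 1*(-133207))/g = (-84613 - 1*(-133207))/8402 = (-84613 + 133207)*(1/8402) = 48594*(1/8402) = 24297/4201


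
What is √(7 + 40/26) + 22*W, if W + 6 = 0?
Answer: -132 + √1443/13 ≈ -129.08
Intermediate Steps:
W = -6 (W = -6 + 0 = -6)
√(7 + 40/26) + 22*W = √(7 + 40/26) + 22*(-6) = √(7 + 40*(1/26)) - 132 = √(7 + 20/13) - 132 = √(111/13) - 132 = √1443/13 - 132 = -132 + √1443/13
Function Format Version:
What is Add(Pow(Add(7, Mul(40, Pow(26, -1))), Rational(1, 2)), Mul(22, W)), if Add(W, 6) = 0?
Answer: Add(-132, Mul(Rational(1, 13), Pow(1443, Rational(1, 2)))) ≈ -129.08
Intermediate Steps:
W = -6 (W = Add(-6, 0) = -6)
Add(Pow(Add(7, Mul(40, Pow(26, -1))), Rational(1, 2)), Mul(22, W)) = Add(Pow(Add(7, Mul(40, Pow(26, -1))), Rational(1, 2)), Mul(22, -6)) = Add(Pow(Add(7, Mul(40, Rational(1, 26))), Rational(1, 2)), -132) = Add(Pow(Add(7, Rational(20, 13)), Rational(1, 2)), -132) = Add(Pow(Rational(111, 13), Rational(1, 2)), -132) = Add(Mul(Rational(1, 13), Pow(1443, Rational(1, 2))), -132) = Add(-132, Mul(Rational(1, 13), Pow(1443, Rational(1, 2))))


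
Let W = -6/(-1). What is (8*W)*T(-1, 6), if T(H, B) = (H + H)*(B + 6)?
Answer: -1152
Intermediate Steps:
T(H, B) = 2*H*(6 + B) (T(H, B) = (2*H)*(6 + B) = 2*H*(6 + B))
W = 6 (W = -6*(-1) = 6)
(8*W)*T(-1, 6) = (8*6)*(2*(-1)*(6 + 6)) = 48*(2*(-1)*12) = 48*(-24) = -1152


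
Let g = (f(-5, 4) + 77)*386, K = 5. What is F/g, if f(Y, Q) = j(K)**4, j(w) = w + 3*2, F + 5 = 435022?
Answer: 39547/516468 ≈ 0.076572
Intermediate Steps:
F = 435017 (F = -5 + 435022 = 435017)
j(w) = 6 + w (j(w) = w + 6 = 6 + w)
f(Y, Q) = 14641 (f(Y, Q) = (6 + 5)**4 = 11**4 = 14641)
g = 5681148 (g = (14641 + 77)*386 = 14718*386 = 5681148)
F/g = 435017/5681148 = 435017*(1/5681148) = 39547/516468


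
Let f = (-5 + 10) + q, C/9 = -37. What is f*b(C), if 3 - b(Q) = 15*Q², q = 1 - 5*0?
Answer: -9979992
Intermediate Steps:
C = -333 (C = 9*(-37) = -333)
q = 1 (q = 1 + 0 = 1)
b(Q) = 3 - 15*Q²
f = 6 (f = (-5 + 10) + 1 = 5 + 1 = 6)
f*b(C) = 6*(3 - 15*(-333)²) = 6*(3 - 15*110889) = 6*(3 - 1663335) = 6*(-1663332) = -9979992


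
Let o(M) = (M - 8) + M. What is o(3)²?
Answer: 4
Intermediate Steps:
o(M) = -8 + 2*M (o(M) = (-8 + M) + M = -8 + 2*M)
o(3)² = (-8 + 2*3)² = (-8 + 6)² = (-2)² = 4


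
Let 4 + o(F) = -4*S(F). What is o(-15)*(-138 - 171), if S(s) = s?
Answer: -17304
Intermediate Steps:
o(F) = -4 - 4*F
o(-15)*(-138 - 171) = (-4 - 4*(-15))*(-138 - 171) = (-4 + 60)*(-309) = 56*(-309) = -17304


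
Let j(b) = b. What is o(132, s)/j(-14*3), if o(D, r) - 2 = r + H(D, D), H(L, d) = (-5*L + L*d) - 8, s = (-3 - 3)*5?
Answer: -2788/7 ≈ -398.29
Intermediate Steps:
s = -30 (s = -6*5 = -30)
H(L, d) = -8 - 5*L + L*d
o(D, r) = -6 + r + D² - 5*D (o(D, r) = 2 + (r + (-8 - 5*D + D*D)) = 2 + (r + (-8 - 5*D + D²)) = 2 + (r + (-8 + D² - 5*D)) = 2 + (-8 + r + D² - 5*D) = -6 + r + D² - 5*D)
o(132, s)/j(-14*3) = (-6 - 30 + 132² - 5*132)/((-14*3)) = (-6 - 30 + 17424 - 660)/(-42) = 16728*(-1/42) = -2788/7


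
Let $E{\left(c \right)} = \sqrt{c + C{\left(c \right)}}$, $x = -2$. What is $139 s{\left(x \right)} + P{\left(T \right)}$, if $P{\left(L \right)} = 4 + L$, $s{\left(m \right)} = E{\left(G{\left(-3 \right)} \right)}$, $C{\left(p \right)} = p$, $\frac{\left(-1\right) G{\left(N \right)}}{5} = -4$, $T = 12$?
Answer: $16 + 278 \sqrt{10} \approx 895.11$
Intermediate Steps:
$G{\left(N \right)} = 20$ ($G{\left(N \right)} = \left(-5\right) \left(-4\right) = 20$)
$E{\left(c \right)} = \sqrt{2} \sqrt{c}$ ($E{\left(c \right)} = \sqrt{c + c} = \sqrt{2 c} = \sqrt{2} \sqrt{c}$)
$s{\left(m \right)} = 2 \sqrt{10}$ ($s{\left(m \right)} = \sqrt{2} \sqrt{20} = \sqrt{2} \cdot 2 \sqrt{5} = 2 \sqrt{10}$)
$139 s{\left(x \right)} + P{\left(T \right)} = 139 \cdot 2 \sqrt{10} + \left(4 + 12\right) = 278 \sqrt{10} + 16 = 16 + 278 \sqrt{10}$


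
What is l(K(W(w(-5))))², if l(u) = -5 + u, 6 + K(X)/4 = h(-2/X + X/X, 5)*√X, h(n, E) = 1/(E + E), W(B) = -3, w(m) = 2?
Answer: 21013/25 - 116*I*√3/5 ≈ 840.52 - 40.184*I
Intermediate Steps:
h(n, E) = 1/(2*E)
K(X) = -24 + 2*√X/5 (K(X) = -24 + 4*(((½)/5)*√X) = -24 + 4*(((½)*(⅕))*√X) = -24 + 4*(√X/10) = -24 + 2*√X/5)
l(K(W(w(-5))))² = (-5 + (-24 + 2*√(-3)/5))² = (-5 + (-24 + 2*(I*√3)/5))² = (-5 + (-24 + 2*I*√3/5))² = (-29 + 2*I*√3/5)²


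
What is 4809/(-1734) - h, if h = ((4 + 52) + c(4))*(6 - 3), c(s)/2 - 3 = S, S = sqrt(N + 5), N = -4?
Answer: -112579/578 ≈ -194.77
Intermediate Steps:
S = 1 (S = sqrt(-4 + 5) = sqrt(1) = 1)
c(s) = 8 (c(s) = 6 + 2*1 = 6 + 2 = 8)
h = 192 (h = ((4 + 52) + 8)*(6 - 3) = (56 + 8)*3 = 64*3 = 192)
4809/(-1734) - h = 4809/(-1734) - 1*192 = 4809*(-1/1734) - 192 = -1603/578 - 192 = -112579/578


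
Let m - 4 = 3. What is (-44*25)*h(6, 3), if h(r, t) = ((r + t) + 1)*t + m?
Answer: -40700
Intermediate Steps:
m = 7 (m = 4 + 3 = 7)
h(r, t) = 7 + t*(1 + r + t) (h(r, t) = ((r + t) + 1)*t + 7 = (1 + r + t)*t + 7 = t*(1 + r + t) + 7 = 7 + t*(1 + r + t))
(-44*25)*h(6, 3) = (-44*25)*(7 + 3 + 3² + 6*3) = -1100*(7 + 3 + 9 + 18) = -1100*37 = -40700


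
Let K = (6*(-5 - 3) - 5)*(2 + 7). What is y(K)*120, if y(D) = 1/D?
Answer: -40/159 ≈ -0.25157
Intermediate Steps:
K = -477 (K = (6*(-8) - 5)*9 = (-48 - 5)*9 = -53*9 = -477)
y(K)*120 = 120/(-477) = -1/477*120 = -40/159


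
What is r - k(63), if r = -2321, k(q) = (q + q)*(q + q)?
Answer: -18197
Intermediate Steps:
k(q) = 4*q² (k(q) = (2*q)*(2*q) = 4*q²)
r - k(63) = -2321 - 4*63² = -2321 - 4*3969 = -2321 - 1*15876 = -2321 - 15876 = -18197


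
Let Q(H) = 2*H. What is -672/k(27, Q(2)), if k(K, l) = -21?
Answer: 32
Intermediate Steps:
-672/k(27, Q(2)) = -672/(-21) = -672*(-1/21) = 32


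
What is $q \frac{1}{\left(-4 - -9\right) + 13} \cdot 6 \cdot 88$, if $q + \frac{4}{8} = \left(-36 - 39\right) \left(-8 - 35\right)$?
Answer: $\frac{283756}{3} \approx 94585.0$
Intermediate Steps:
$q = \frac{6449}{2}$ ($q = - \frac{1}{2} + \left(-36 - 39\right) \left(-8 - 35\right) = - \frac{1}{2} - -3225 = - \frac{1}{2} + 3225 = \frac{6449}{2} \approx 3224.5$)
$q \frac{1}{\left(-4 - -9\right) + 13} \cdot 6 \cdot 88 = \frac{6449 \frac{1}{\left(-4 - -9\right) + 13} \cdot 6}{2} \cdot 88 = \frac{6449 \frac{1}{\left(-4 + 9\right) + 13} \cdot 6}{2} \cdot 88 = \frac{6449 \frac{1}{5 + 13} \cdot 6}{2} \cdot 88 = \frac{6449 \cdot \frac{1}{18} \cdot 6}{2} \cdot 88 = \frac{6449}{2} \cdot \frac{1}{3} \cdot 88 = \frac{6449}{6} \cdot 88 = \frac{283756}{3}$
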